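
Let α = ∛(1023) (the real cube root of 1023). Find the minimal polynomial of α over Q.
m_α(x) = x^3 - 1023

α satisfies α^3 = 1023, so x^3 - 1023 annihilates α. By the rational root test, a rational root p/q (in lowest terms) of x^3 - 1023 would satisfy p^3 = 1023 q^3, forcing q = 1 and p^3 = 1023; but 1023 is not a perfect cube, contradiction. A monic cubic over Q with no rational root is irreducible (any nontrivial factorization would include a linear factor). Hence x^3 - 1023 is the minimal polynomial of α, and in particular [Q(α):Q] = 3.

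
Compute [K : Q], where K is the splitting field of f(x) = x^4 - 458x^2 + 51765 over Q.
[K : Q] = 4

Solving the quadratic in x^2: x^2 = (458 ± √(458^2 - 4·51765))/2 = (458 ± √2704)/2 = (458 ± 52)/2, giving x^2 = 203 or x^2 = 255. So f(x) = (x^2 - 203)(x^2 - 255) and the roots of f are ±√203, ±√255. Hence the splitting field is K = Q(√203, √255). Since 203 and 255 are distinct squarefree integers > 1, their product 51765 is not a perfect square, so √255 ∉ Q(√203). By the tower law [K:Q] = [Q(√203,√255):Q(√203)] · [Q(√203):Q] = 2 · 2 = 4.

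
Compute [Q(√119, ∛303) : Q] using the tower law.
[Q(√119, ∛303) : Q] = 6

Let L = Q(√119, ∛303). Since Q(√119) ⊂ L and [Q(√119):Q] = 2, the tower law gives 2 | [L:Q]. Likewise Q(∛303) ⊂ L with [Q(∛303):Q] = 3 (because 303 is not a perfect cube), so 3 | [L:Q]. As gcd(2,3) = 1, [L:Q] is divisible by 6. Conversely L is generated over Q by √119 and ∛303, so [L:Q] ≤ 2·3 = 6. Therefore [Q(√119, ∛303) : Q] = 6.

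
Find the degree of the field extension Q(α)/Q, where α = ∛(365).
[Q(α):Q] = 3

The minimal polynomial of α is x^3 - 365, irreducible over Q since 365 is not a perfect cube (so x^3 - 365 has no rational root). Hence [Q(α):Q] = deg(m_α) = 3.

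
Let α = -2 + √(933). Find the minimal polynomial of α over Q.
m_α(x) = x^2 + 4x - 929

From α + 2 = √(933), squaring gives (α + 2)^2 = 933, i.e. α^2 + 4α + 4 = 933, so α^2 + 4α - 929 = 0. The discriminant of x^2 + 4x - 929 is (4)^2 - 4·(-929) = 16 + 3716 = 3732, and 4·(933) is not a perfect square in Q since 933 is squarefree and ≠ 1. Hence x^2 + 4x - 929 is irreducible over Q and is the minimal polynomial of α.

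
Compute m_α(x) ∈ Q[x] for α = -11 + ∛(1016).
m_α(x) = x^3 + 33x^2 + 363x + 315

Set β = α + 11 = ∛(1016), so β^3 = 1016. Then (α + 11)^3 - 1016 = 0, i.e. α is a root of g(x) = (x + 11)^3 - 1016 = x^3 + 33x^2 + 363x + 315. Since g(x) = h(x + 11) where h(x) = x^3 - 1016, and h is irreducible over Q (because 1016 is not a perfect cube, so h has no rational root, and a monic cubic with no rational root is irreducible), g is also irreducible (irreducibility is preserved under the substitution x → x + 11). Hence m_α(x) = x^3 + 33x^2 + 363x + 315.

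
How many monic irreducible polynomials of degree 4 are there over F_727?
There are 69835593828 monic irreducible polynomials of degree 4 over F_727

Each element of F_{727^4} that lies in no proper subfield is a root of exactly one monic irreducible of degree 4 over F_727, and each such polynomial has 4 distinct roots in F_{727^4}. By Möbius inversion the count is N_727(4) = (1/4) Σ_{d|4} μ(4/d) · 727^d = (1/4)(μ(4)·727^1 + μ(2)·727^2 + μ(1)·727^4) = 279342375312/4 = 69835593828.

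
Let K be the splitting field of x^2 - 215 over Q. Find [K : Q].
[K : Q] = 2

f(x) = x^2 - 215 factors as (x - √215)(x + √215). The splitting field is K = Q(√215). Since 215 is squarefree and > 1, it is not a perfect square, so x^2 - 215 is irreducible over Q and [Q(√215) : Q] = 2. Hence [K : Q] = 2.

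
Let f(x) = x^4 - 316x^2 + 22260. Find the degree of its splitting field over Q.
[K : Q] = 4

Solving the quadratic in x^2: x^2 = (316 ± √(316^2 - 4·22260))/2 = (316 ± √10816)/2 = (316 ± 104)/2, giving x^2 = 210 or x^2 = 106. So f(x) = (x^2 - 210)(x^2 - 106) and the roots of f are ±√210, ±√106. Hence the splitting field is K = Q(√210, √106). Since 210 and 106 are distinct squarefree integers > 1, their product 22260 is not a perfect square, so √106 ∉ Q(√210). By the tower law [K:Q] = [Q(√210,√106):Q(√210)] · [Q(√210):Q] = 2 · 2 = 4.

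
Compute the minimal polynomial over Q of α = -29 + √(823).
m_α(x) = x^2 + 58x + 18

From α + 29 = √(823), squaring gives (α + 29)^2 = 823, i.e. α^2 + 58α + 841 = 823, so α^2 + 58α + 18 = 0. The discriminant of x^2 + 58x + 18 is (58)^2 - 4·(18) = 3364 - 72 = 3292, and 4·(823) is not a perfect square in Q since 823 is squarefree and ≠ 1. Hence x^2 + 58x + 18 is irreducible over Q and is the minimal polynomial of α.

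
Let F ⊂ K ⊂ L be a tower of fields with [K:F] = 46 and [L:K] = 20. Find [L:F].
[L:F] = 920

The tower law says that for any tower of field extensions F ⊂ K ⊂ L with finite degrees, [L:F] = [L:K] · [K:F]. Here this gives [L:F] = 20 · 46 = 920.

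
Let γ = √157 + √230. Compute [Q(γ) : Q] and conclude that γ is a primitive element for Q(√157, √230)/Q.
[Q(γ) : Q] = 4 (equivalently, Q(γ) = Q(√157, √230))

Obviously Q(γ) ⊆ Q(√157, √230), and [Q(√157, √230):Q] = 4 (since 157, 230 are distinct squarefree integers > 1 with 36110 not a perfect square). To show equality we compute the minimal polynomial of γ. From γ = √157 + √230: γ^2 = 157 + 2√(36110) + 230 = 387 + 2√(36110), so γ^2 - 387 = 2√(36110); squaring, (γ^2 - 387)^2 = 4·36110, i.e. γ^4 - 774γ^2 + 149769 - 144440 = 0, i.e. γ^4 - 774γ^2 + 5329 = 0. So γ is a root of x^4 - 774x^2 + 5329. This polynomial is irreducible over Q: it has no rational root (each ±√157 ± √230 is irrational), and any factorization into two quadratics over Q would force √(36110) ∈ Q (pairing opposite roots) or √157, √230 ∈ Q (other pairings), all impossible. Hence [Q(γ):Q] = 4 = [Q(√157, √230):Q], so Q(γ) = Q(√157, √230).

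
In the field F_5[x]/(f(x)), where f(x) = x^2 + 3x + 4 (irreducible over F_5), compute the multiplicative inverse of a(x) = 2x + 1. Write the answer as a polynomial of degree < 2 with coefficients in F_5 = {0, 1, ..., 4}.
a(x)^(-1) ≡ 3x (mod f(x))

Since f is irreducible over F_5, F_5[x]/(f) is a field and a(x) ≠ 0 has an inverse. Apply the extended Euclidean algorithm to f(x) and a(x) in F_5[x]: f(x) = (3x)·a(x) + (4). The last nonzero remainder is the constant 4 = gcd(f, a) in F_5. Back-substituting through the division chain expresses 4 = s(x)·a(x) + t(x)·f(x) with s(x) ≡ 2x (mod f), so (2x)·a(x) ≡ 4 (mod f). Multiplying by 4^(-1) ≡ 4 in F_5 gives a(x)^(-1) ≡ 4·(2x) ≡ 3x (mod f). Check: (2x + 1)·(3x) = x^2 + 3x ≡ 1 (mod x^2 + 3x + 4).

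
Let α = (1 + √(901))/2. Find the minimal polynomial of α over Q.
m_α(x) = x^2 - x - 225

From 2α - 1 = √(901), squaring gives (2α - 1)^2 = 901, i.e. 4α^2 - 4α + 1 = 901, so α^2 - α + (1 - 901)/4 = 0. Since 901 ≡ 1 (mod 4), (1 - 901)/4 = -225 ∈ Z. The polynomial x^2 - x - 225 has discriminant 1 - 4·(-225) = 901, which is not a perfect square in Q (d = 901 is squarefree and ≠ 1), so x^2 - x - 225 is irreducible over Q. It is the minimal polynomial of α.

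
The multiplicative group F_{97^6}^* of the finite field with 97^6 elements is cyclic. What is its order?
|F_{97^6}^*| = 832972004928

F_{97^6} has 97^6 = 832972004929 elements; its multiplicative group consists of all nonzero elements, so |F_{97^6}^*| = 832972004929 - 1 = 832972004928. (It is cyclic since any finite subgroup of the multiplicative group of a field is cyclic.)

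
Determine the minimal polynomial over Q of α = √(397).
m_α(x) = x^2 - 397

α satisfies α^2 - 397 = 0, so x^2 - 397 annihilates α. Since d = 397 is squarefree and ≠ 1, it is not a perfect square in Q, so x^2 - 397 has no rational root and is therefore irreducible over Q (a degree-2 polynomial over a field is irreducible iff it has no root). Hence m_α(x) = x^2 - 397.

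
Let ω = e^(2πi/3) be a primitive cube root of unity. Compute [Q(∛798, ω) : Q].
[Q(∛798, ω) : Q] = 6

[Q(∛798):Q] = 3 (min poly x^3 - 798, irreducible since 798 is not a perfect cube). [Q(ω):Q] = 2 (min poly x^2 + x + 1). Since Q(∛798) ⊂ R and ω ∉ R, we have ω ∉ Q(∛798), so x^2 + x + 1 remains irreducible over Q(∛798) and [Q(∛798, ω) : Q(∛798)] = 2. By the tower law, [Q(∛798, ω) : Q] = 3 · 2 = 6. (In fact Q(∛798, ω) is the splitting field of x^3 - 798 over Q.)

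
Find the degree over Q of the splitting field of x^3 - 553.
[K : Q] = 6

The roots of x^3 - 553 are ∛553, ω∛553, ω^2∛553 where ω = e^(2πi/3) is a primitive cube root of unity, so K = Q(∛553, ω). Now [Q(∛553):Q] = 3 (since 553 is not a perfect cube, x^3 - 553 is irreducible) and [Q(ω):Q] = 2. Both 2 and 3 divide [K:Q], and [K:Q] ≤ 3·2 = 6, so [K:Q] = 6. (Equivalently: Q(∛553) ⊂ R but ω ∉ R, so [K : Q(∛553)] = 2.)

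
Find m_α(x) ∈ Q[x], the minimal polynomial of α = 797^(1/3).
m_α(x) = x^3 - 797

α satisfies α^3 = 797, so x^3 - 797 annihilates α. By the rational root test, a rational root p/q (in lowest terms) of x^3 - 797 would satisfy p^3 = 797 q^3, forcing q = 1 and p^3 = 797; but 797 is not a perfect cube, contradiction. A monic cubic over Q with no rational root is irreducible (any nontrivial factorization would include a linear factor). Hence x^3 - 797 is the minimal polynomial of α, and in particular [Q(α):Q] = 3.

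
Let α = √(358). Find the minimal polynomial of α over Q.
m_α(x) = x^2 - 358

α satisfies α^2 - 358 = 0, so x^2 - 358 annihilates α. Since d = 358 is squarefree and ≠ 1, it is not a perfect square in Q, so x^2 - 358 has no rational root and is therefore irreducible over Q (a degree-2 polynomial over a field is irreducible iff it has no root). Hence m_α(x) = x^2 - 358.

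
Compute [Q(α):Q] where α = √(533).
[Q(α):Q] = 2

[Q(α):Q] equals the degree of the minimal polynomial of α. Here α^2 = 533 and x^2 - 533 is irreducible (d = 533 is squarefree, ≠ 1, hence not a square), so deg(m_α) = 2. Thus [Q(α):Q] = 2.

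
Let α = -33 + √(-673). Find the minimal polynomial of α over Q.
m_α(x) = x^2 + 66x + 1762

From α + 33 = √(-673), squaring gives (α + 33)^2 = -673, i.e. α^2 + 66α + 1089 = -673, so α^2 + 66α + 1762 = 0. The discriminant of x^2 + 66x + 1762 is (66)^2 - 4·(1762) = 4356 - 7048 = -2692, and 4·(-673) is not a perfect square in Q since -673 is squarefree and ≠ 1. Hence x^2 + 66x + 1762 is irreducible over Q and is the minimal polynomial of α.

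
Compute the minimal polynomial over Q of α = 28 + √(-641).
m_α(x) = x^2 - 56x + 1425

From α - 28 = √(-641), squaring gives (α - 28)^2 = -641, i.e. α^2 - 56α + 784 = -641, so α^2 - 56α + 1425 = 0. The discriminant of x^2 - 56x + 1425 is (-56)^2 - 4·(1425) = 3136 - 5700 = -2564, and 4·(-641) is not a perfect square in Q since -641 is squarefree and ≠ 1. Hence x^2 - 56x + 1425 is irreducible over Q and is the minimal polynomial of α.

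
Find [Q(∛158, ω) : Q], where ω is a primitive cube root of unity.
[Q(∛158, ω) : Q] = 6

[Q(∛158):Q] = 3 (min poly x^3 - 158, irreducible since 158 is not a perfect cube). [Q(ω):Q] = 2 (min poly x^2 + x + 1). Since Q(∛158) ⊂ R and ω ∉ R, we have ω ∉ Q(∛158), so x^2 + x + 1 remains irreducible over Q(∛158) and [Q(∛158, ω) : Q(∛158)] = 2. By the tower law, [Q(∛158, ω) : Q] = 3 · 2 = 6. (In fact Q(∛158, ω) is the splitting field of x^3 - 158 over Q.)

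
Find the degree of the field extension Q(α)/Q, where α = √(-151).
[Q(α):Q] = 2

[Q(α):Q] equals the degree of the minimal polynomial of α. Here α^2 = -151 and x^2 + 151 is irreducible (d = -151 is squarefree, ≠ 1, hence not a square), so deg(m_α) = 2. Thus [Q(α):Q] = 2.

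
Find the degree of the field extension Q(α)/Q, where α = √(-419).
[Q(α):Q] = 2

[Q(α):Q] equals the degree of the minimal polynomial of α. Here α^2 = -419 and x^2 + 419 is irreducible (d = -419 is squarefree, ≠ 1, hence not a square), so deg(m_α) = 2. Thus [Q(α):Q] = 2.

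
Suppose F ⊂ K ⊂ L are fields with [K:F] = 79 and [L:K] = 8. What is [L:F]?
[L:F] = 632

The tower law says that for any tower of field extensions F ⊂ K ⊂ L with finite degrees, [L:F] = [L:K] · [K:F]. Here this gives [L:F] = 8 · 79 = 632.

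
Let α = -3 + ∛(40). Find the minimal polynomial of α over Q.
m_α(x) = x^3 + 9x^2 + 27x - 13

Set β = α + 3 = ∛(40), so β^3 = 40. Then (α + 3)^3 - 40 = 0, i.e. α is a root of g(x) = (x + 3)^3 - 40 = x^3 + 9x^2 + 27x - 13. Since g(x) = h(x + 3) where h(x) = x^3 - 40, and h is irreducible over Q (because 40 is not a perfect cube, so h has no rational root, and a monic cubic with no rational root is irreducible), g is also irreducible (irreducibility is preserved under the substitution x → x + 3). Hence m_α(x) = x^3 + 9x^2 + 27x - 13.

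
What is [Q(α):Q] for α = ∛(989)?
[Q(α):Q] = 3

The minimal polynomial of α is x^3 - 989, irreducible over Q since 989 is not a perfect cube (so x^3 - 989 has no rational root). Hence [Q(α):Q] = deg(m_α) = 3.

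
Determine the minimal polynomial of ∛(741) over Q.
m_α(x) = x^3 - 741

α satisfies α^3 = 741, so x^3 - 741 annihilates α. By the rational root test, a rational root p/q (in lowest terms) of x^3 - 741 would satisfy p^3 = 741 q^3, forcing q = 1 and p^3 = 741; but 741 is not a perfect cube, contradiction. A monic cubic over Q with no rational root is irreducible (any nontrivial factorization would include a linear factor). Hence x^3 - 741 is the minimal polynomial of α, and in particular [Q(α):Q] = 3.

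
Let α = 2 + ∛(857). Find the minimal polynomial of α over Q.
m_α(x) = x^3 - 6x^2 + 12x - 865

Set β = α - 2 = ∛(857), so β^3 = 857. Then (α - 2)^3 - 857 = 0, i.e. α is a root of g(x) = (x - 2)^3 - 857 = x^3 - 6x^2 + 12x - 865. Since g(x) = h(x - 2) where h(x) = x^3 - 857, and h is irreducible over Q (because 857 is not a perfect cube, so h has no rational root, and a monic cubic with no rational root is irreducible), g is also irreducible (irreducibility is preserved under the substitution x → x - 2). Hence m_α(x) = x^3 - 6x^2 + 12x - 865.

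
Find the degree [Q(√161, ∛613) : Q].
[Q(√161, ∛613) : Q] = 6

Let L = Q(√161, ∛613). Since Q(√161) ⊂ L and [Q(√161):Q] = 2, the tower law gives 2 | [L:Q]. Likewise Q(∛613) ⊂ L with [Q(∛613):Q] = 3 (because 613 is not a perfect cube), so 3 | [L:Q]. As gcd(2,3) = 1, [L:Q] is divisible by 6. Conversely L is generated over Q by √161 and ∛613, so [L:Q] ≤ 2·3 = 6. Therefore [Q(√161, ∛613) : Q] = 6.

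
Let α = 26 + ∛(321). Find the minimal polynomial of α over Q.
m_α(x) = x^3 - 78x^2 + 2028x - 17897

Set β = α - 26 = ∛(321), so β^3 = 321. Then (α - 26)^3 - 321 = 0, i.e. α is a root of g(x) = (x - 26)^3 - 321 = x^3 - 78x^2 + 2028x - 17897. Since g(x) = h(x - 26) where h(x) = x^3 - 321, and h is irreducible over Q (because 321 is not a perfect cube, so h has no rational root, and a monic cubic with no rational root is irreducible), g is also irreducible (irreducibility is preserved under the substitution x → x - 26). Hence m_α(x) = x^3 - 78x^2 + 2028x - 17897.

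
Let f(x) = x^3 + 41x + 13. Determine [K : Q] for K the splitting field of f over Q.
[K : Q] = 6

By the rational root test, any rational root of the monic integer polynomial f(x) = x^3 + 41x + 13 must be an integer dividing the constant term 13, i.e. one of ±{1, 13}. Evaluating: f(1) = 55, f(-1) = -29, f(13) = 2743, f(-13) = -2717; none is 0, so f has no rational root and is therefore irreducible over Q (a cubic with no linear factor over a field is irreducible). For an irreducible cubic, the Galois group is A_3 or S_3 according as the discriminant disc(f) = -4a^3 - 27b^2 = -4·(41)^3 - 27·(13)^2 = -280247 is or is not a square in Q. Here disc(f) = -280247 is not a perfect square in Q, so the Galois group of f over Q is not contained in A_3 and must be all of S_3. The splitting field has degree |S_3| = 6 over Q, so [K : Q] = 6.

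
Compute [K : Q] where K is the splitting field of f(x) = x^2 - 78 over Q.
[K : Q] = 2

f(x) = x^2 - 78 factors as (x - √78)(x + √78). The splitting field is K = Q(√78). Since 78 is squarefree and > 1, it is not a perfect square, so x^2 - 78 is irreducible over Q and [Q(√78) : Q] = 2. Hence [K : Q] = 2.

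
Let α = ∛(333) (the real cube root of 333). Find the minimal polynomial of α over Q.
m_α(x) = x^3 - 333

α satisfies α^3 = 333, so x^3 - 333 annihilates α. By the rational root test, a rational root p/q (in lowest terms) of x^3 - 333 would satisfy p^3 = 333 q^3, forcing q = 1 and p^3 = 333; but 333 is not a perfect cube, contradiction. A monic cubic over Q with no rational root is irreducible (any nontrivial factorization would include a linear factor). Hence x^3 - 333 is the minimal polynomial of α, and in particular [Q(α):Q] = 3.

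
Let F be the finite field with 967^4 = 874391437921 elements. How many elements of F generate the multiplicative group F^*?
There are φ(874391437920) = 160401162240 primitive elements

F_q^* is cyclic of order q - 1 = 874391437920. A cyclic group of order m has exactly φ(m) generators. Here m = 874391437920 = 2^5 · 3 · 5 · 7 · 11^2 · 13 · 23 · 7193, so the number of primitive elements is φ(874391437920) = 160401162240.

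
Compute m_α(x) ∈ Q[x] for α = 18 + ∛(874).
m_α(x) = x^3 - 54x^2 + 972x - 6706

Set β = α - 18 = ∛(874), so β^3 = 874. Then (α - 18)^3 - 874 = 0, i.e. α is a root of g(x) = (x - 18)^3 - 874 = x^3 - 54x^2 + 972x - 6706. Since g(x) = h(x - 18) where h(x) = x^3 - 874, and h is irreducible over Q (because 874 is not a perfect cube, so h has no rational root, and a monic cubic with no rational root is irreducible), g is also irreducible (irreducibility is preserved under the substitution x → x - 18). Hence m_α(x) = x^3 - 54x^2 + 972x - 6706.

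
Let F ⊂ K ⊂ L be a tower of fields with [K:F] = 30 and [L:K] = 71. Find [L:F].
[L:F] = 2130

The tower law says that for any tower of field extensions F ⊂ K ⊂ L with finite degrees, [L:F] = [L:K] · [K:F]. Here this gives [L:F] = 71 · 30 = 2130.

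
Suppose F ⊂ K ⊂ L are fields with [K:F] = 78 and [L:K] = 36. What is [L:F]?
[L:F] = 2808

The tower law says that for any tower of field extensions F ⊂ K ⊂ L with finite degrees, [L:F] = [L:K] · [K:F]. Here this gives [L:F] = 36 · 78 = 2808.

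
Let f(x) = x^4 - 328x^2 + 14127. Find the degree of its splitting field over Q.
[K : Q] = 4

Solving the quadratic in x^2: x^2 = (328 ± √(328^2 - 4·14127))/2 = (328 ± √51076)/2 = (328 ± 226)/2, giving x^2 = 277 or x^2 = 51. So f(x) = (x^2 - 277)(x^2 - 51) and the roots of f are ±√277, ±√51. Hence the splitting field is K = Q(√277, √51). Since 277 and 51 are distinct squarefree integers > 1, their product 14127 is not a perfect square, so √51 ∉ Q(√277). By the tower law [K:Q] = [Q(√277,√51):Q(√277)] · [Q(√277):Q] = 2 · 2 = 4.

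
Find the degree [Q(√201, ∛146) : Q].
[Q(√201, ∛146) : Q] = 6

Let L = Q(√201, ∛146). Since Q(√201) ⊂ L and [Q(√201):Q] = 2, the tower law gives 2 | [L:Q]. Likewise Q(∛146) ⊂ L with [Q(∛146):Q] = 3 (because 146 is not a perfect cube), so 3 | [L:Q]. As gcd(2,3) = 1, [L:Q] is divisible by 6. Conversely L is generated over Q by √201 and ∛146, so [L:Q] ≤ 2·3 = 6. Therefore [Q(√201, ∛146) : Q] = 6.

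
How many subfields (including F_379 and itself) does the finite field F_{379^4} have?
F_{379^4} has 3 subfields

The subfields of F_{p^n} are exactly the fields F_{p^d} for d | n (each is the fixed field of the unique index-d subgroup of Gal(F_{p^n}/F_p) ≅ Z/nZ). The divisors of n = 4 are {1, 2, 4}, giving 3 subfields: F_{379^1}, F_{379^2}, F_{379^4}.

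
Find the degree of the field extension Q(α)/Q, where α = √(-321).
[Q(α):Q] = 2

[Q(α):Q] equals the degree of the minimal polynomial of α. Here α^2 = -321 and x^2 + 321 is irreducible (d = -321 is squarefree, ≠ 1, hence not a square), so deg(m_α) = 2. Thus [Q(α):Q] = 2.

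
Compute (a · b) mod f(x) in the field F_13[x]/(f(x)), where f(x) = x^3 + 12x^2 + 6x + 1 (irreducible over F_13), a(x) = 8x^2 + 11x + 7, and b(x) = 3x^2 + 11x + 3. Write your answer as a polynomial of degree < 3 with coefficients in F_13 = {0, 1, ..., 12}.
a · b ≡ 11x^2 + 9x + 6 (mod f(x))

Multiply in F_13[x]: a(x)·b(x) = (8x^2 + 11x + 7)·(3x^2 + 11x + 3) = 11x^4 + 4x^3 + 10x^2 + 6x + 8. This has degree ≥ 3, so divide by f(x) over F_13: 11x^4 + 4x^3 + 10x^2 + 6x + 8 = (11x + 2)·(x^3 + 12x^2 + 6x + 1) + (11x^2 + 9x + 6). Hence a·b ≡ 11x^2 + 9x + 6 (mod f). (F_13[x]/(f) is a field with 13^3 = 2197 elements since f is irreducible of degree 3.)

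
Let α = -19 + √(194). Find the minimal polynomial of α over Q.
m_α(x) = x^2 + 38x + 167

From α + 19 = √(194), squaring gives (α + 19)^2 = 194, i.e. α^2 + 38α + 361 = 194, so α^2 + 38α + 167 = 0. The discriminant of x^2 + 38x + 167 is (38)^2 - 4·(167) = 1444 - 668 = 776, and 4·(194) is not a perfect square in Q since 194 is squarefree and ≠ 1. Hence x^2 + 38x + 167 is irreducible over Q and is the minimal polynomial of α.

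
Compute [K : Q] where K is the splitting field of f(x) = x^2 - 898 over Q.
[K : Q] = 2

f(x) = x^2 - 898 factors as (x - √898)(x + √898). The splitting field is K = Q(√898). Since 898 is squarefree and > 1, it is not a perfect square, so x^2 - 898 is irreducible over Q and [Q(√898) : Q] = 2. Hence [K : Q] = 2.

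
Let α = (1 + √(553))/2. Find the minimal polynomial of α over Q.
m_α(x) = x^2 - x - 138

From 2α - 1 = √(553), squaring gives (2α - 1)^2 = 553, i.e. 4α^2 - 4α + 1 = 553, so α^2 - α + (1 - 553)/4 = 0. Since 553 ≡ 1 (mod 4), (1 - 553)/4 = -138 ∈ Z. The polynomial x^2 - x - 138 has discriminant 1 - 4·(-138) = 553, which is not a perfect square in Q (d = 553 is squarefree and ≠ 1), so x^2 - x - 138 is irreducible over Q. It is the minimal polynomial of α.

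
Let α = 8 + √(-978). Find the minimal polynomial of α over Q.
m_α(x) = x^2 - 16x + 1042

From α - 8 = √(-978), squaring gives (α - 8)^2 = -978, i.e. α^2 - 16α + 64 = -978, so α^2 - 16α + 1042 = 0. The discriminant of x^2 - 16x + 1042 is (-16)^2 - 4·(1042) = 256 - 4168 = -3912, and 4·(-978) is not a perfect square in Q since -978 is squarefree and ≠ 1. Hence x^2 - 16x + 1042 is irreducible over Q and is the minimal polynomial of α.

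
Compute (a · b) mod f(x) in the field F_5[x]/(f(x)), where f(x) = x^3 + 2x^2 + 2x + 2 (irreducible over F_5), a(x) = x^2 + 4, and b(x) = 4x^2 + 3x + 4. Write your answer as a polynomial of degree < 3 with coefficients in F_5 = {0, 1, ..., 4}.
a · b ≡ 2x^2 + 4x + 1 (mod f(x))

Multiply in F_5[x]: a(x)·b(x) = (x^2 + 4)·(4x^2 + 3x + 4) = 4x^4 + 3x^3 + 2x + 1. This has degree ≥ 3, so divide by f(x) over F_5: 4x^4 + 3x^3 + 2x + 1 = (4x)·(x^3 + 2x^2 + 2x + 2) + (2x^2 + 4x + 1). Hence a·b ≡ 2x^2 + 4x + 1 (mod f). (F_5[x]/(f) is a field with 5^3 = 125 elements since f is irreducible of degree 3.)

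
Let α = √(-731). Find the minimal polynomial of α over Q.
m_α(x) = x^2 + 731

α satisfies α^2 + 731 = 0, so x^2 + 731 annihilates α. Since d = -731 is squarefree and ≠ 1, it is not a perfect square in Q, so x^2 + 731 has no rational root and is therefore irreducible over Q (a degree-2 polynomial over a field is irreducible iff it has no root). Hence m_α(x) = x^2 + 731.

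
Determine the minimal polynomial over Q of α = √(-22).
m_α(x) = x^2 + 22

α satisfies α^2 + 22 = 0, so x^2 + 22 annihilates α. Since d = -22 is squarefree and ≠ 1, it is not a perfect square in Q, so x^2 + 22 has no rational root and is therefore irreducible over Q (a degree-2 polynomial over a field is irreducible iff it has no root). Hence m_α(x) = x^2 + 22.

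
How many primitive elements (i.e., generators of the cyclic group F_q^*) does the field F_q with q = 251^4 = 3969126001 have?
There are φ(3969126000) = 846028800 primitive elements

F_q^* is cyclic of order q - 1 = 3969126000. A cyclic group of order m has exactly φ(m) generators. Here m = 3969126000 = 2^4 · 3^2 · 5^3 · 7 · 17^2 · 109, so the number of primitive elements is φ(3969126000) = 846028800.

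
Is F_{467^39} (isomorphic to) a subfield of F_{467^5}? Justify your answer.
No: F_{467^39} is not a subfield of F_{467^5}

F_{p^m} embeds in F_{p^n} iff m | n. Here 39 ∤ 5 (since 5 = 0·39 + 5 with remainder 5 ≠ 0), so F_{467^39} is not a subfield of F_{467^5}. Equivalently: if it were, the tower law would give 39 = [F_{467^39}:F_467] dividing [F_{467^5}:F_467] = 5, contradiction.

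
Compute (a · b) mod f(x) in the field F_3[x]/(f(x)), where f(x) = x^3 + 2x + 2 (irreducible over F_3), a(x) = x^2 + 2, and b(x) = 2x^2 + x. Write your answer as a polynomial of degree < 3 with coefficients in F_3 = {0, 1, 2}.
a · b ≡ 2x + 1 (mod f(x))

Multiply in F_3[x]: a(x)·b(x) = (x^2 + 2)·(2x^2 + x) = 2x^4 + x^3 + x^2 + 2x. This has degree ≥ 3, so divide by f(x) over F_3: 2x^4 + x^3 + x^2 + 2x = (2x + 1)·(x^3 + 2x + 2) + (2x + 1). Hence a·b ≡ 2x + 1 (mod f). (F_3[x]/(f) is a field with 3^3 = 27 elements since f is irreducible of degree 3.)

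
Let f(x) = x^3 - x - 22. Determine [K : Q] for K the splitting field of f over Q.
[K : Q] = 6

By the rational root test, any rational root of the monic integer polynomial f(x) = x^3 - x - 22 must be an integer dividing the constant term -22, i.e. one of ±{1, 2, 11, 22}. Evaluating: f(1) = -22, f(-1) = -22, f(2) = -16, f(-2) = -28, f(11) = 1298, f(-11) = -1342, f(22) = 10604, f(-22) = -10648; none is 0, so f has no rational root and is therefore irreducible over Q (a cubic with no linear factor over a field is irreducible). For an irreducible cubic, the Galois group is A_3 or S_3 according as the discriminant disc(f) = -4a^3 - 27b^2 = -4·(-1)^3 - 27·(-22)^2 = -13064 is or is not a square in Q. Here disc(f) = -13064 is not a perfect square in Q, so the Galois group of f over Q is not contained in A_3 and must be all of S_3. The splitting field has degree |S_3| = 6 over Q, so [K : Q] = 6.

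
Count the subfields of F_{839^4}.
F_{839^4} has 3 subfields

The subfields of F_{p^n} are exactly the fields F_{p^d} for d | n (each is the fixed field of the unique index-d subgroup of Gal(F_{p^n}/F_p) ≅ Z/nZ). The divisors of n = 4 are {1, 2, 4}, giving 3 subfields: F_{839^1}, F_{839^2}, F_{839^4}.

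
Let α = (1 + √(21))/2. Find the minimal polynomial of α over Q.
m_α(x) = x^2 - x - 5

From 2α - 1 = √(21), squaring gives (2α - 1)^2 = 21, i.e. 4α^2 - 4α + 1 = 21, so α^2 - α + (1 - 21)/4 = 0. Since 21 ≡ 1 (mod 4), (1 - 21)/4 = -5 ∈ Z. The polynomial x^2 - x - 5 has discriminant 1 - 4·(-5) = 21, which is not a perfect square in Q (d = 21 is squarefree and ≠ 1), so x^2 - x - 5 is irreducible over Q. It is the minimal polynomial of α.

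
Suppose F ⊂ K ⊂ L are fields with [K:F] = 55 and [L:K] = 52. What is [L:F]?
[L:F] = 2860

The tower law says that for any tower of field extensions F ⊂ K ⊂ L with finite degrees, [L:F] = [L:K] · [K:F]. Here this gives [L:F] = 52 · 55 = 2860.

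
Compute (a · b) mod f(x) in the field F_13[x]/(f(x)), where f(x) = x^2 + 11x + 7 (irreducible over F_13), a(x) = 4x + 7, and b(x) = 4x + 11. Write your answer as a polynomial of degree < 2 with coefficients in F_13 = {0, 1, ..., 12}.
a · b ≡ 4 (mod f(x))

Multiply in F_13[x]: a(x)·b(x) = (4x + 7)·(4x + 11) = 3x^2 + 7x + 12. This has degree ≥ 2, so divide by f(x) over F_13: 3x^2 + 7x + 12 = (3)·(x^2 + 11x + 7) + (4). Hence a·b ≡ 4 (mod f). (F_13[x]/(f) is a field with 13^2 = 169 elements since f is irreducible of degree 2.)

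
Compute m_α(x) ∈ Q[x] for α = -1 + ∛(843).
m_α(x) = x^3 + 3x^2 + 3x - 842

Set β = α + 1 = ∛(843), so β^3 = 843. Then (α + 1)^3 - 843 = 0, i.e. α is a root of g(x) = (x + 1)^3 - 843 = x^3 + 3x^2 + 3x - 842. Since g(x) = h(x + 1) where h(x) = x^3 - 843, and h is irreducible over Q (because 843 is not a perfect cube, so h has no rational root, and a monic cubic with no rational root is irreducible), g is also irreducible (irreducibility is preserved under the substitution x → x + 1). Hence m_α(x) = x^3 + 3x^2 + 3x - 842.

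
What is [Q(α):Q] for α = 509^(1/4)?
[Q(α):Q] = 4

α is a root of x^4 - 509. By Eisenstein's criterion at the prime p = 509 (which divides the constant term 509 but p^2 = 259081 does not, since 509 is squarefree), x^4 - 509 is irreducible over Q. Hence [Q(α):Q] = 4.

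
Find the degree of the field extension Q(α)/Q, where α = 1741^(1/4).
[Q(α):Q] = 4

α is a root of x^4 - 1741. By Eisenstein's criterion at the prime p = 1741 (which divides the constant term 1741 but p^2 = 3031081 does not, since 1741 is squarefree), x^4 - 1741 is irreducible over Q. Hence [Q(α):Q] = 4.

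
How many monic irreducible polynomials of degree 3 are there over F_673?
There are 101606848 monic irreducible polynomials of degree 3 over F_673

Each element of F_{673^3} that lies in no proper subfield is a root of exactly one monic irreducible of degree 3 over F_673, and each such polynomial has 3 distinct roots in F_{673^3}. By Möbius inversion the count is N_673(3) = (1/3) Σ_{d|3} μ(3/d) · 673^d = (1/3)(μ(3)·673^1 + μ(1)·673^3) = 304820544/3 = 101606848.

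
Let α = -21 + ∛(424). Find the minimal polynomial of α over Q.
m_α(x) = x^3 + 63x^2 + 1323x + 8837

Set β = α + 21 = ∛(424), so β^3 = 424. Then (α + 21)^3 - 424 = 0, i.e. α is a root of g(x) = (x + 21)^3 - 424 = x^3 + 63x^2 + 1323x + 8837. Since g(x) = h(x + 21) where h(x) = x^3 - 424, and h is irreducible over Q (because 424 is not a perfect cube, so h has no rational root, and a monic cubic with no rational root is irreducible), g is also irreducible (irreducibility is preserved under the substitution x → x + 21). Hence m_α(x) = x^3 + 63x^2 + 1323x + 8837.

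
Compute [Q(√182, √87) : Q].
[Q(√182, √87) : Q] = 4

[Q(√182):Q] = 2 (min poly x^2 - 182, irreducible since 182 is squarefree > 1). For the top step, suppose √87 ∈ Q(√182), say √87 = c + d√182 with c, d ∈ Q. Squaring: 87 = c^2 + 182d^2 + 2cd√182. Since √182 ∉ Q this forces 2cd = 0. If d = 0 then √87 = c ∈ Q, contradicting 87 squarefree > 1. If c = 0 then 87 = 182d^2, so 182·87 = (182d)^2 is a perfect square in Q — but 182·87 = 15834 is not a perfect square (since 182 and 87 are distinct squarefree integers). Contradiction. Hence √87 ∉ Q(√182), so x^2 - 87 stays irreducible over Q(√182) and [Q(√182, √87) : Q(√182)] = 2. By the tower law, [Q(√182, √87) : Q] = 2 · 2 = 4.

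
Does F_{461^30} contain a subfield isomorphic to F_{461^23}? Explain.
No: F_{461^23} is not a subfield of F_{461^30}

F_{p^m} embeds in F_{p^n} iff m | n. Here 23 ∤ 30 (since 30 = 1·23 + 7 with remainder 7 ≠ 0), so F_{461^23} is not a subfield of F_{461^30}. Equivalently: if it were, the tower law would give 23 = [F_{461^23}:F_461] dividing [F_{461^30}:F_461] = 30, contradiction.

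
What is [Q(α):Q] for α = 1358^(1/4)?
[Q(α):Q] = 4

α is a root of x^4 - 1358. By Eisenstein's criterion at the prime p = 2 (which divides the constant term 1358 but p^2 = 4 does not, since 1358 is squarefree), x^4 - 1358 is irreducible over Q. Hence [Q(α):Q] = 4.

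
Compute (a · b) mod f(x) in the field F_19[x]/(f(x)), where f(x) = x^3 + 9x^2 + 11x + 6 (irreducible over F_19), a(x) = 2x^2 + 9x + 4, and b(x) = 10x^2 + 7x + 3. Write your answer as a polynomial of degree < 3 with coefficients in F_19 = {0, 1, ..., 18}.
a · b ≡ 3x^2 + 11x + 12 (mod f(x))

Multiply in F_19[x]: a(x)·b(x) = (2x^2 + 9x + 4)·(10x^2 + 7x + 3) = x^4 + 9x^3 + 14x^2 + 17x + 12. This has degree ≥ 3, so divide by f(x) over F_19: x^4 + 9x^3 + 14x^2 + 17x + 12 = (x)·(x^3 + 9x^2 + 11x + 6) + (3x^2 + 11x + 12). Hence a·b ≡ 3x^2 + 11x + 12 (mod f). (F_19[x]/(f) is a field with 19^3 = 6859 elements since f is irreducible of degree 3.)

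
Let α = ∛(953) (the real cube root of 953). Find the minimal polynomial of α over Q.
m_α(x) = x^3 - 953

α satisfies α^3 = 953, so x^3 - 953 annihilates α. By the rational root test, a rational root p/q (in lowest terms) of x^3 - 953 would satisfy p^3 = 953 q^3, forcing q = 1 and p^3 = 953; but 953 is not a perfect cube, contradiction. A monic cubic over Q with no rational root is irreducible (any nontrivial factorization would include a linear factor). Hence x^3 - 953 is the minimal polynomial of α, and in particular [Q(α):Q] = 3.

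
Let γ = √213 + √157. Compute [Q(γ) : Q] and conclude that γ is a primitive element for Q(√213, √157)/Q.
[Q(γ) : Q] = 4 (equivalently, Q(γ) = Q(√213, √157))

Obviously Q(γ) ⊆ Q(√213, √157), and [Q(√213, √157):Q] = 4 (since 213, 157 are distinct squarefree integers > 1 with 33441 not a perfect square). To show equality we compute the minimal polynomial of γ. From γ = √213 + √157: γ^2 = 213 + 2√(33441) + 157 = 370 + 2√(33441), so γ^2 - 370 = 2√(33441); squaring, (γ^2 - 370)^2 = 4·33441, i.e. γ^4 - 740γ^2 + 136900 - 133764 = 0, i.e. γ^4 - 740γ^2 + 3136 = 0. So γ is a root of x^4 - 740x^2 + 3136. This polynomial is irreducible over Q: it has no rational root (each ±√213 ± √157 is irrational), and any factorization into two quadratics over Q would force √(33441) ∈ Q (pairing opposite roots) or √213, √157 ∈ Q (other pairings), all impossible. Hence [Q(γ):Q] = 4 = [Q(√213, √157):Q], so Q(γ) = Q(√213, √157).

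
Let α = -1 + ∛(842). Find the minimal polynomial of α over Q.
m_α(x) = x^3 + 3x^2 + 3x - 841

Set β = α + 1 = ∛(842), so β^3 = 842. Then (α + 1)^3 - 842 = 0, i.e. α is a root of g(x) = (x + 1)^3 - 842 = x^3 + 3x^2 + 3x - 841. Since g(x) = h(x + 1) where h(x) = x^3 - 842, and h is irreducible over Q (because 842 is not a perfect cube, so h has no rational root, and a monic cubic with no rational root is irreducible), g is also irreducible (irreducibility is preserved under the substitution x → x + 1). Hence m_α(x) = x^3 + 3x^2 + 3x - 841.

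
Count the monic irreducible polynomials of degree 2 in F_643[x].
There are 206403 monic irreducible polynomials of degree 2 over F_643

Each element of F_{643^2} that lies in no proper subfield is a root of exactly one monic irreducible of degree 2 over F_643, and each such polynomial has 2 distinct roots in F_{643^2}. By Möbius inversion the count is N_643(2) = (1/2) Σ_{d|2} μ(2/d) · 643^d = (1/2)(μ(2)·643^1 + μ(1)·643^2) = 412806/2 = 206403.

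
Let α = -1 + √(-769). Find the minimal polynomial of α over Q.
m_α(x) = x^2 + 2x + 770

From α + 1 = √(-769), squaring gives (α + 1)^2 = -769, i.e. α^2 + 2α + 1 = -769, so α^2 + 2α + 770 = 0. The discriminant of x^2 + 2x + 770 is (2)^2 - 4·(770) = 4 - 3080 = -3076, and 4·(-769) is not a perfect square in Q since -769 is squarefree and ≠ 1. Hence x^2 + 2x + 770 is irreducible over Q and is the minimal polynomial of α.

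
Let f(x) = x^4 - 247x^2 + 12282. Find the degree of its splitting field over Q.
[K : Q] = 4

Solving the quadratic in x^2: x^2 = (247 ± √(247^2 - 4·12282))/2 = (247 ± √11881)/2 = (247 ± 109)/2, giving x^2 = 69 or x^2 = 178. So f(x) = (x^2 - 69)(x^2 - 178) and the roots of f are ±√69, ±√178. Hence the splitting field is K = Q(√69, √178). Since 69 and 178 are distinct squarefree integers > 1, their product 12282 is not a perfect square, so √178 ∉ Q(√69). By the tower law [K:Q] = [Q(√69,√178):Q(√69)] · [Q(√69):Q] = 2 · 2 = 4.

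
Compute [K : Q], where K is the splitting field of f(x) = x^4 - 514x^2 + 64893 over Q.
[K : Q] = 4

Solving the quadratic in x^2: x^2 = (514 ± √(514^2 - 4·64893))/2 = (514 ± √4624)/2 = (514 ± 68)/2, giving x^2 = 291 or x^2 = 223. So f(x) = (x^2 - 291)(x^2 - 223) and the roots of f are ±√291, ±√223. Hence the splitting field is K = Q(√291, √223). Since 291 and 223 are distinct squarefree integers > 1, their product 64893 is not a perfect square, so √223 ∉ Q(√291). By the tower law [K:Q] = [Q(√291,√223):Q(√291)] · [Q(√291):Q] = 2 · 2 = 4.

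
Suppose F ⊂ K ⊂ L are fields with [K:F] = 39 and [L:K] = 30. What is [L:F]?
[L:F] = 1170

The tower law says that for any tower of field extensions F ⊂ K ⊂ L with finite degrees, [L:F] = [L:K] · [K:F]. Here this gives [L:F] = 30 · 39 = 1170.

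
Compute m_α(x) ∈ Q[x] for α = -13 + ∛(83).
m_α(x) = x^3 + 39x^2 + 507x + 2114

Set β = α + 13 = ∛(83), so β^3 = 83. Then (α + 13)^3 - 83 = 0, i.e. α is a root of g(x) = (x + 13)^3 - 83 = x^3 + 39x^2 + 507x + 2114. Since g(x) = h(x + 13) where h(x) = x^3 - 83, and h is irreducible over Q (because 83 is not a perfect cube, so h has no rational root, and a monic cubic with no rational root is irreducible), g is also irreducible (irreducibility is preserved under the substitution x → x + 13). Hence m_α(x) = x^3 + 39x^2 + 507x + 2114.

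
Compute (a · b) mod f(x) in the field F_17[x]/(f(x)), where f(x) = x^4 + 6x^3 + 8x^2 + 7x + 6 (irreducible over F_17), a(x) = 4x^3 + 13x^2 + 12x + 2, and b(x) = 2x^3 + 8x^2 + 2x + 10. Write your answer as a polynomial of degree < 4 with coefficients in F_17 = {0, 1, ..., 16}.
a · b ≡ 9x^3 + 7x^2 + 14x + 16 (mod f(x))

Multiply in F_17[x]: a(x)·b(x) = (4x^3 + 13x^2 + 12x + 2)·(2x^3 + 8x^2 + 2x + 10) = 8x^6 + 7x^5 + 13x^3 + 5x + 3. This has degree ≥ 4, so divide by f(x) over F_17: 8x^6 + 7x^5 + 13x^3 + 5x + 3 = (8x^2 + 10x + 12)·(x^4 + 6x^3 + 8x^2 + 7x + 6) + (9x^3 + 7x^2 + 14x + 16). Hence a·b ≡ 9x^3 + 7x^2 + 14x + 16 (mod f). (F_17[x]/(f) is a field with 17^4 = 83521 elements since f is irreducible of degree 4.)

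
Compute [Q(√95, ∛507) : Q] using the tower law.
[Q(√95, ∛507) : Q] = 6

Let L = Q(√95, ∛507). Since Q(√95) ⊂ L and [Q(√95):Q] = 2, the tower law gives 2 | [L:Q]. Likewise Q(∛507) ⊂ L with [Q(∛507):Q] = 3 (because 507 is not a perfect cube), so 3 | [L:Q]. As gcd(2,3) = 1, [L:Q] is divisible by 6. Conversely L is generated over Q by √95 and ∛507, so [L:Q] ≤ 2·3 = 6. Therefore [Q(√95, ∛507) : Q] = 6.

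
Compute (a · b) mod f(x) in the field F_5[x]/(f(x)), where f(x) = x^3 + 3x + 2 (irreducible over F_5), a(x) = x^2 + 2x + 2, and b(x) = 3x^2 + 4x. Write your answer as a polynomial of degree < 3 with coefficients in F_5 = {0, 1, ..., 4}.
a · b ≡ 2x (mod f(x))

Multiply in F_5[x]: a(x)·b(x) = (x^2 + 2x + 2)·(3x^2 + 4x) = 3x^4 + 4x^2 + 3x. This has degree ≥ 3, so divide by f(x) over F_5: 3x^4 + 4x^2 + 3x = (3x)·(x^3 + 3x + 2) + (2x). Hence a·b ≡ 2x (mod f). (F_5[x]/(f) is a field with 5^3 = 125 elements since f is irreducible of degree 3.)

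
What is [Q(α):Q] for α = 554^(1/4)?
[Q(α):Q] = 4

α is a root of x^4 - 554. By Eisenstein's criterion at the prime p = 2 (which divides the constant term 554 but p^2 = 4 does not, since 554 is squarefree), x^4 - 554 is irreducible over Q. Hence [Q(α):Q] = 4.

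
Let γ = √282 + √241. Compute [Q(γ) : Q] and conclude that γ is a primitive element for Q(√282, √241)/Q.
[Q(γ) : Q] = 4 (equivalently, Q(γ) = Q(√282, √241))

Obviously Q(γ) ⊆ Q(√282, √241), and [Q(√282, √241):Q] = 4 (since 282, 241 are distinct squarefree integers > 1 with 67962 not a perfect square). To show equality we compute the minimal polynomial of γ. From γ = √282 + √241: γ^2 = 282 + 2√(67962) + 241 = 523 + 2√(67962), so γ^2 - 523 = 2√(67962); squaring, (γ^2 - 523)^2 = 4·67962, i.e. γ^4 - 1046γ^2 + 273529 - 271848 = 0, i.e. γ^4 - 1046γ^2 + 1681 = 0. So γ is a root of x^4 - 1046x^2 + 1681. This polynomial is irreducible over Q: it has no rational root (each ±√282 ± √241 is irrational), and any factorization into two quadratics over Q would force √(67962) ∈ Q (pairing opposite roots) or √282, √241 ∈ Q (other pairings), all impossible. Hence [Q(γ):Q] = 4 = [Q(√282, √241):Q], so Q(γ) = Q(√282, √241).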